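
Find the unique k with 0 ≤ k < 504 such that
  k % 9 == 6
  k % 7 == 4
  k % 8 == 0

The moduli are pairwise coprime; N = 9·7·8 = 504.
N/9 = 56; 56 ≡ 2 (mod 9); 2·5 ≡ 1, so inverse 5.
N/7 = 72; 72 ≡ 2 (mod 7); 2·4 ≡ 1, so inverse 4.
N/8 = 63; 63 ≡ 7 (mod 8); 7·7 ≡ 1, so inverse 7.
k ≡ 6·56·5 + 4·72·4 + 0·63·7 = 2832.
2832 mod 504 = 312.

312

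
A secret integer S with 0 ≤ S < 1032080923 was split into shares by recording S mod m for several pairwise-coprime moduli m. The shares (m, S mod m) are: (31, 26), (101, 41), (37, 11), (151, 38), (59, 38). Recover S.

924362242

Combine the congruences pairwise.
From S ≡ 26 (mod 31) write S = 26 + 31t. Substituting into S ≡ 41 (mod 101) gives 31t ≡ 15 (mod 101), and since 31⁻¹ ≡ 88 (mod 101), t ≡ 7. Hence S ≡ 26 + 31·7 = 243 (mod 3131).
From S ≡ 243 (mod 3131) write S = 243 + 3131t. Substituting into S ≡ 11 (mod 37) gives 3131t ≡ 27 (mod 37), and since 23⁻¹ ≡ 29 (mod 37), t ≡ 6. Hence S ≡ 243 + 3131·6 = 19029 (mod 115847).
From S ≡ 19029 (mod 115847) write S = 19029 + 115847t. Substituting into S ≡ 38 (mod 151) gives 115847t ≡ 35 (mod 151), and since 30⁻¹ ≡ 146 (mod 151), t ≡ 127. Hence S ≡ 19029 + 115847·127 = 14731598 (mod 17492897).
From S ≡ 14731598 (mod 17492897) write S = 14731598 + 17492897t. Substituting into S ≡ 38 (mod 59) gives 17492897t ≡ 32 (mod 59), and since 46⁻¹ ≡ 9 (mod 59), t ≡ 52. Hence S ≡ 14731598 + 17492897·52 = 924362242 (mod 1032080923).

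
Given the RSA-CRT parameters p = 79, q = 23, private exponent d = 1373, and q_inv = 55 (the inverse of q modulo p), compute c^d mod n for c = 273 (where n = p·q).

1431

d_p = d mod (p−1) = 1373 mod 78 = 47; d_q = d mod (q−1) = 9.
m₁ = c^(d_p) mod p: c ≡ 36 (mod 79), and 36^47 mod 79 = 9.
m₂ = c^(d_q) mod q: c ≡ 20 (mod 23), and 20^9 mod 23 = 5.
h = q_inv·(m₁ − m₂) mod p = 55·(9 − 5) mod 79 = 62.
m = m₂ + h·q = 5 + 62·23 = 1431.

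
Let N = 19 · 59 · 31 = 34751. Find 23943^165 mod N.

1642

Mod 19: 23943 ≡ 3; by Fermat, exponent reduces to 165 mod 18 = 3; 3^3 ≡ 8 (mod 19).
Mod 59: 23943 ≡ 48; by Fermat, exponent reduces to 165 mod 58 = 49; 48^49 ≡ 49 (mod 59).
Mod 31: 23943 ≡ 11; by Fermat, exponent reduces to 165 mod 30 = 15; 11^15 ≡ 30 (mod 31).
Combine by CRT: x ≡ 8 (mod 19), x ≡ 49 (mod 59), x ≡ 30 (mod 31) ⇒ x ≡ 1642 (mod 34751).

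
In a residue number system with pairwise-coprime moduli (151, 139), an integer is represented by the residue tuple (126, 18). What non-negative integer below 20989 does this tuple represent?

Combine the congruences pairwise.
From x ≡ 126 (mod 151) write x = 126 + 151t. Substituting into x ≡ 18 (mod 139) gives 151t ≡ 31 (mod 139), and since 12⁻¹ ≡ 58 (mod 139), t ≡ 130. Hence x ≡ 126 + 151·130 = 19756 (mod 20989).

19756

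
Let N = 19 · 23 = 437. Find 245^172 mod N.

150

Mod 19: 245 ≡ 17; by Fermat, exponent reduces to 172 mod 18 = 10; 17^10 ≡ 17 (mod 19).
Mod 23: 245 ≡ 15; by Fermat, exponent reduces to 172 mod 22 = 18; 15^18 ≡ 12 (mod 23).
Combine by CRT: x ≡ 17 (mod 19), x ≡ 12 (mod 23) ⇒ x ≡ 150 (mod 437).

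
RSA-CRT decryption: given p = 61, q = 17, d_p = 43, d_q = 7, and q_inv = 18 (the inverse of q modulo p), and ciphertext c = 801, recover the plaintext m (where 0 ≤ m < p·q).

451

m₁ = c^(d_p) mod p: c ≡ 8 (mod 61), and 8^43 mod 61 = 24.
m₂ = c^(d_q) mod q: c ≡ 2 (mod 17), and 2^7 mod 17 = 9.
h = q_inv·(m₁ − m₂) mod p = 18·(24 − 9) mod 61 = 26.
m = m₂ + h·q = 9 + 26·17 = 451.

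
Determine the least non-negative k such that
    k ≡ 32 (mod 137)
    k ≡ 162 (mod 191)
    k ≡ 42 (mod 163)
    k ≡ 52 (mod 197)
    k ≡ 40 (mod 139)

87474362758

The moduli are pairwise coprime; N = 137·191·163·197·139 = 116794546643.
N/137 = 852514939; 852514939 ≡ 107 (mod 137); 107·105 ≡ 1, so inverse 105.
N/191 = 611489773; 611489773 ≡ 26 (mod 191); 26·169 ≡ 1, so inverse 169.
N/163 = 716530961; 716530961 ≡ 76 (mod 163); 76·148 ≡ 1, so inverse 148.
N/197 = 592865719; 592865719 ≡ 129 (mod 197); 129·84 ≡ 1, so inverse 84.
N/139 = 840248537; 840248537 ≡ 70 (mod 139); 70·2 ≡ 1, so inverse 2.
k ≡ 32·852514939·105 + 162·611489773·169 + 42·716530961·148 + 52·592865719·84 + 40·840248537·2 = 26716630997362.
26716630997362 mod 116794546643 = 87474362758.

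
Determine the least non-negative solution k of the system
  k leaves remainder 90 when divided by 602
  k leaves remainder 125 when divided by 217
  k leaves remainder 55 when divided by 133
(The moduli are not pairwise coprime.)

gcd(602, 217) = 7 and 7 | (125 − 90), so the pair is consistent; merging gives k ≡ 10324 (mod 18662), where 18662 = lcm(602, 217).
gcd(18662, 133) = 7 and 7 | (55 − 10324), so the pair is consistent; merging gives k ≡ 234268 (mod 354578), where 354578 = lcm(18662, 133).
The solution is unique modulo lcm(602, 217, 133) = 354578.

234268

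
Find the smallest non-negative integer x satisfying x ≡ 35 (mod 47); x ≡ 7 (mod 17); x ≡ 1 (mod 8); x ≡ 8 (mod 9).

34721

From x ≡ 35 (mod 47) write x = 35 + 47t. Substituting into x ≡ 7 (mod 17) gives 47t ≡ 6 (mod 17), and since 13⁻¹ ≡ 4 (mod 17), t ≡ 7. Hence x ≡ 35 + 47·7 = 364 (mod 799).
From x ≡ 364 (mod 799) write x = 364 + 799t. Substituting into x ≡ 1 (mod 8) gives 799t ≡ 5 (mod 8), and since 7⁻¹ ≡ 7 (mod 8), t ≡ 3. Hence x ≡ 364 + 799·3 = 2761 (mod 6392).
From x ≡ 2761 (mod 6392) write x = 2761 + 6392t. Substituting into x ≡ 8 (mod 9) gives 6392t ≡ 1 (mod 9), and since 2⁻¹ ≡ 5 (mod 9), t ≡ 5. Hence x ≡ 2761 + 6392·5 = 34721 (mod 57528).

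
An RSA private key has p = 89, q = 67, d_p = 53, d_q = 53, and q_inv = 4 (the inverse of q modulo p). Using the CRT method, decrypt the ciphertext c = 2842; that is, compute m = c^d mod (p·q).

4320

m₁ = c^(d_p) mod p: c ≡ 83 (mod 89), and 83^53 mod 89 = 48.
m₂ = c^(d_q) mod q: c ≡ 28 (mod 67), and 28^53 mod 67 = 32.
h = q_inv·(m₁ − m₂) mod p = 4·(48 − 32) mod 89 = 64.
m = m₂ + h·q = 32 + 64·67 = 4320.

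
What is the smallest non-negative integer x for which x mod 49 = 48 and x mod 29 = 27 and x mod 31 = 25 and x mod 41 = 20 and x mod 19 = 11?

121421

From x ≡ 48 (mod 49) write x = 48 + 49t. Substituting into x ≡ 27 (mod 29) gives 49t ≡ 8 (mod 29), and since 20⁻¹ ≡ 16 (mod 29), t ≡ 12. Hence x ≡ 48 + 49·12 = 636 (mod 1421).
From x ≡ 636 (mod 1421) write x = 636 + 1421t. Substituting into x ≡ 25 (mod 31) gives 1421t ≡ 9 (mod 31), and since 26⁻¹ ≡ 6 (mod 31), t ≡ 23. Hence x ≡ 636 + 1421·23 = 33319 (mod 44051).
From x ≡ 33319 (mod 44051) write x = 33319 + 44051t. Substituting into x ≡ 20 (mod 41) gives 44051t ≡ 34 (mod 41), and since 17⁻¹ ≡ 29 (mod 41), t ≡ 2. Hence x ≡ 33319 + 44051·2 = 121421 (mod 1806091).
From x ≡ 121421 (mod 1806091) write x = 121421 + 1806091t. Substituting into x ≡ 11 (mod 19) gives 1806091t ≡ 0 (mod 19), and since 8⁻¹ ≡ 12 (mod 19), t ≡ 0. Hence x ≡ 121421 + 1806091·0 = 121421 (mod 34315729).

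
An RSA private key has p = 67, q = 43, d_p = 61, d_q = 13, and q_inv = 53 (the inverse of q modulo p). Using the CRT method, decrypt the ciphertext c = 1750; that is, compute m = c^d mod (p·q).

m₁ = c^(d_p) mod p: c ≡ 8 (mod 67), and 8^61 mod 67 = 27.
m₂ = c^(d_q) mod q: c ≡ 30 (mod 43), and 30^13 mod 43 = 26.
h = q_inv·(m₁ − m₂) mod p = 53·(27 − 26) mod 67 = 53.
m = m₂ + h·q = 26 + 53·43 = 2305.

2305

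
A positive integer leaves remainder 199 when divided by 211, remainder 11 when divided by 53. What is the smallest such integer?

From t ≡ 199 (mod 211) write t = 199 + 211s. Substituting into t ≡ 11 (mod 53) gives 211s ≡ 24 (mod 53), and since 52⁻¹ ≡ 52 (mod 53), s ≡ 29. Hence t ≡ 199 + 211·29 = 6318 (mod 11183).

6318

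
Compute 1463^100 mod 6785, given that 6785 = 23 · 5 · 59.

Mod 23: 1463 ≡ 14; by Fermat, exponent reduces to 100 mod 22 = 12; 14^12 ≡ 9 (mod 23).
Mod 5: 1463 ≡ 3; since 4 | 100, by Fermat 3^100 ≡ 1 (mod 5).
Mod 59: 1463 ≡ 47; by Fermat, exponent reduces to 100 mod 58 = 42; 47^42 ≡ 19 (mod 59).
Combine by CRT: x ≡ 9 (mod 23), x ≡ 1 (mod 5), x ≡ 19 (mod 59) ⇒ x ≡ 5506 (mod 6785).

5506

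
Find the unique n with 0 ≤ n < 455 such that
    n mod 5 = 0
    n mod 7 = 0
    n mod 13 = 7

280

From n ≡ 0 (mod 5) write n = 0 + 5t. Substituting into n ≡ 0 (mod 7) gives 5t ≡ 0 (mod 7), and since 5⁻¹ ≡ 3 (mod 7), t ≡ 0. Hence n ≡ 0 + 5·0 = 0 (mod 35).
From n ≡ 0 (mod 35) write n = 0 + 35t. Substituting into n ≡ 7 (mod 13) gives 35t ≡ 7 (mod 13), and since 9⁻¹ ≡ 3 (mod 13), t ≡ 8. Hence n ≡ 0 + 35·8 = 280 (mod 455).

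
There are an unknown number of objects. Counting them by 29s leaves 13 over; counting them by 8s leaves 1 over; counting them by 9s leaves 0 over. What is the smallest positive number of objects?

1521

Combine the congruences pairwise.
From N ≡ 13 (mod 29) write N = 13 + 29t. Substituting into N ≡ 1 (mod 8) gives 29t ≡ 4 (mod 8), and since 5⁻¹ ≡ 5 (mod 8), t ≡ 4. Hence N ≡ 13 + 29·4 = 129 (mod 232).
From N ≡ 129 (mod 232) write N = 129 + 232t. Substituting into N ≡ 0 (mod 9) gives 232t ≡ 6 (mod 9), and since 7⁻¹ ≡ 4 (mod 9), t ≡ 6. Hence N ≡ 129 + 232·6 = 1521 (mod 2088).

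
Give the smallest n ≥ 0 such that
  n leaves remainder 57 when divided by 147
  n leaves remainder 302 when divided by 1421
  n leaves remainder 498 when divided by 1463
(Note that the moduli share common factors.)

92667

Combine the congruences pairwise.
gcd(147, 1421) = 49 and 49 | (302 − 57), so the pair is consistent; merging gives n ≡ 3144 (mod 4263), where 4263 = lcm(147, 1421).
gcd(4263, 1463) = 7 and 7 | (498 − 3144), so the pair is consistent; merging gives n ≡ 92667 (mod 890967), where 890967 = lcm(4263, 1463).
The solution is unique modulo lcm(147, 1421, 1463) = 890967.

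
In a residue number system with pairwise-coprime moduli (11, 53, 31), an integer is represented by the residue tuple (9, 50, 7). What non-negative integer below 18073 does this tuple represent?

16003

From x ≡ 9 (mod 11) write x = 9 + 11t. Substituting into x ≡ 50 (mod 53) gives 11t ≡ 41 (mod 53), and since 11⁻¹ ≡ 29 (mod 53), t ≡ 23. Hence x ≡ 9 + 11·23 = 262 (mod 583).
From x ≡ 262 (mod 583) write x = 262 + 583t. Substituting into x ≡ 7 (mod 31) gives 583t ≡ 24 (mod 31), and since 25⁻¹ ≡ 5 (mod 31), t ≡ 27. Hence x ≡ 262 + 583·27 = 16003 (mod 18073).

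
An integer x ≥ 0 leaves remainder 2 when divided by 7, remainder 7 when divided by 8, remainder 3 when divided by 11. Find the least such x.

135

The moduli are pairwise coprime; N = 7·8·11 = 616.
N/7 = 88; 88 ≡ 4 (mod 7); 4·2 ≡ 1, so inverse 2.
N/8 = 77; 77 ≡ 5 (mod 8); 5·5 ≡ 1, so inverse 5.
N/11 = 56; 56 ≡ 1 (mod 11), inverse 1.
x ≡ 2·88·2 + 7·77·5 + 3·56·1 = 3215.
3215 mod 616 = 135.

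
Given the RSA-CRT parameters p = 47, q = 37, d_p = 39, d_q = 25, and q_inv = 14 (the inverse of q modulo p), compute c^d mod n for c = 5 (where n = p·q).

m₁ = c^(d_p) mod p: c ≡ 5 (mod 47), and 5^39 mod 47 = 30.
m₂ = c^(d_q) mod q: c ≡ 5 (mod 37), and 5^25 mod 37 = 19.
h = q_inv·(m₁ − m₂) mod p = 14·(30 − 19) mod 47 = 13.
m = m₂ + h·q = 19 + 13·37 = 500.

500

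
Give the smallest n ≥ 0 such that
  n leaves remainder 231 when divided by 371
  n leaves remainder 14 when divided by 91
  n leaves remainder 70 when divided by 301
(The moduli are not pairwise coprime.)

128597

gcd(371, 91) = 7 and 7 | (14 − 231), so the pair is consistent; merging gives n ≡ 3199 (mod 4823), where 4823 = lcm(371, 91).
gcd(4823, 301) = 7 and 7 | (70 − 3199), so the pair is consistent; merging gives n ≡ 128597 (mod 207389), where 207389 = lcm(4823, 301).
The solution is unique modulo lcm(371, 91, 301) = 207389.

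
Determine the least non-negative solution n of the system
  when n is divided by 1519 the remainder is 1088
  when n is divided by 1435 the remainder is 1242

Combine the congruences pairwise.
gcd(1519, 1435) = 7 and 7 | (1242 − 1088), so the pair is consistent; merging gives n ≡ 55772 (mod 311395), where 311395 = lcm(1519, 1435).
The solution is unique modulo lcm(1519, 1435) = 311395.

55772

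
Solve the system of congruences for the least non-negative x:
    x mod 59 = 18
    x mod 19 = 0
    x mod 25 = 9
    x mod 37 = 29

1016234

The moduli are pairwise coprime; N = 59·19·25·37 = 1036925.
N/59 = 17575; 17575 ≡ 52 (mod 59); 52·42 ≡ 1, so inverse 42.
N/19 = 54575; 54575 ≡ 7 (mod 19); 7·11 ≡ 1, so inverse 11.
N/25 = 41477; 41477 ≡ 2 (mod 25); 2·13 ≡ 1, so inverse 13.
N/37 = 28025; 28025 ≡ 16 (mod 37); 16·7 ≡ 1, so inverse 7.
x ≡ 18·17575·42 + 0·54575·11 + 9·41477·13 + 29·28025·7 = 23828584.
23828584 mod 1036925 = 1016234.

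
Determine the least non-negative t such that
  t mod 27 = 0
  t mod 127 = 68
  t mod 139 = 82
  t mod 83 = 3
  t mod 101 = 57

1080048708

The moduli are pairwise coprime; N = 27·127·139·83·101 = 3995597673.
N/27 = 147985099; 147985099 ≡ 16 (mod 27); 16·22 ≡ 1, so inverse 22.
N/127 = 31461399; 31461399 ≡ 70 (mod 127); 70·49 ≡ 1, so inverse 49.
N/139 = 28745307; 28745307 ≡ 107 (mod 139); 107·13 ≡ 1, so inverse 13.
N/83 = 48139731; 48139731 ≡ 63 (mod 83); 63·29 ≡ 1, so inverse 29.
N/101 = 39560373; 39560373 ≡ 87 (mod 101); 87·36 ≡ 1, so inverse 36.
t ≡ 0·147985099·22 + 68·31461399·49 + 82·28745307·13 + 3·48139731·29 + 57·39560373·36 = 220837920723.
220837920723 mod 3995597673 = 1080048708.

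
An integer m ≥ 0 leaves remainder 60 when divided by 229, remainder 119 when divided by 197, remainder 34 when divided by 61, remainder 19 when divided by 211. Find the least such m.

From m ≡ 60 (mod 229) write m = 60 + 229t. Substituting into m ≡ 119 (mod 197) gives 229t ≡ 59 (mod 197), and since 32⁻¹ ≡ 117 (mod 197), t ≡ 8. Hence m ≡ 60 + 229·8 = 1892 (mod 45113).
From m ≡ 1892 (mod 45113) write m = 1892 + 45113t. Substituting into m ≡ 34 (mod 61) gives 45113t ≡ 33 (mod 61), and since 34⁻¹ ≡ 9 (mod 61), t ≡ 53. Hence m ≡ 1892 + 45113·53 = 2392881 (mod 2751893).
From m ≡ 2392881 (mod 2751893) write m = 2392881 + 2751893t. Substituting into m ≡ 19 (mod 211) gives 2751893t ≡ 89 (mod 211), and since 31⁻¹ ≡ 177 (mod 211), t ≡ 139. Hence m ≡ 2392881 + 2751893·139 = 384906008 (mod 580649423).

384906008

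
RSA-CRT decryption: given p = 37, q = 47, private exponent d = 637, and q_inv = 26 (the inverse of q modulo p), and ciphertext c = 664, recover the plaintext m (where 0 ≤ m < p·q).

d_p = d mod (p−1) = 637 mod 36 = 25; d_q = d mod (q−1) = 39.
m₁ = c^(d_p) mod p: c ≡ 35 (mod 37), and 35^25 mod 37 = 17.
m₂ = c^(d_q) mod q: c ≡ 6 (mod 47), and 6^39 mod 47 = 12.
h = q_inv·(m₁ − m₂) mod p = 26·(17 − 12) mod 37 = 19.
m = m₂ + h·q = 12 + 19·47 = 905.

905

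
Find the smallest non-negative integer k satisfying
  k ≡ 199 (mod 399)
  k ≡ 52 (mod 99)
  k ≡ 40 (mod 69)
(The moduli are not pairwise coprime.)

gcd(399, 99) = 3 and 3 | (52 − 199), so the pair is consistent; merging gives k ≡ 6982 (mod 13167), where 13167 = lcm(399, 99).
gcd(13167, 69) = 3 and 3 | (40 − 6982), so the pair is consistent; merging gives k ≡ 204487 (mod 302841), where 302841 = lcm(13167, 69).
The solution is unique modulo lcm(399, 99, 69) = 302841.

204487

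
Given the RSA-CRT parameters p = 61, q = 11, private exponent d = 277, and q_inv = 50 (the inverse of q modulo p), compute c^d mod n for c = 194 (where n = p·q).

d_p = d mod (p−1) = 277 mod 60 = 37; d_q = d mod (q−1) = 7.
m₁ = c^(d_p) mod p: c ≡ 11 (mod 61), and 11^37 mod 61 = 11.
m₂ = c^(d_q) mod q: c ≡ 7 (mod 11), and 7^7 mod 11 = 6.
h = q_inv·(m₁ − m₂) mod p = 50·(11 − 6) mod 61 = 6.
m = m₂ + h·q = 6 + 6·11 = 72.

72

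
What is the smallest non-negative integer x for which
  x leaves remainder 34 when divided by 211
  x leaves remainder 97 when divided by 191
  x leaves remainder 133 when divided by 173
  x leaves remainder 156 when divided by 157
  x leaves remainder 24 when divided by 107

The moduli are pairwise coprime; N = 211·191·173·157·107 = 117123854327.
N/211 = 555089357; 555089357 ≡ 52 (mod 211); 52·69 ≡ 1, so inverse 69.
N/191 = 613213897; 613213897 ≡ 184 (mod 191); 184·109 ≡ 1, so inverse 109.
N/173 = 677016499; 677016499 ≡ 29 (mod 173); 29·6 ≡ 1, so inverse 6.
N/157 = 746011811; 746011811 ≡ 92 (mod 157); 92·128 ≡ 1, so inverse 128.
N/107 = 1094615461; 1094615461 ≡ 4 (mod 107); 4·27 ≡ 1, so inverse 27.
x ≡ 34·555089357·69 + 97·613213897·109 + 133·677016499·6 + 156·746011811·128 + 24·1094615461·27 = 23931683991481.
23931683991481 mod 117123854327 = 38417708773.

38417708773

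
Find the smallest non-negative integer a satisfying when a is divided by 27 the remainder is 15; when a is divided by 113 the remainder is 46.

1176

From a ≡ 15 (mod 27) write a = 15 + 27t. Substituting into a ≡ 46 (mod 113) gives 27t ≡ 31 (mod 113), and since 27⁻¹ ≡ 67 (mod 113), t ≡ 43. Hence a ≡ 15 + 27·43 = 1176 (mod 3051).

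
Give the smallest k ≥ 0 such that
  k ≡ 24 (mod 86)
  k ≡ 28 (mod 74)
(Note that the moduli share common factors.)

Combine the congruences pairwise.
gcd(86, 74) = 2 and 2 | (28 − 24), so the pair is consistent; merging gives k ≡ 2174 (mod 3182), where 3182 = lcm(86, 74).
The solution is unique modulo lcm(86, 74) = 3182.

2174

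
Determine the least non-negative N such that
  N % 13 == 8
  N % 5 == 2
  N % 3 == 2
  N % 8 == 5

437

Combine the congruences pairwise.
From N ≡ 8 (mod 13) write N = 8 + 13t. Substituting into N ≡ 2 (mod 5) gives 13t ≡ 4 (mod 5), and since 3⁻¹ ≡ 2 (mod 5), t ≡ 3. Hence N ≡ 8 + 13·3 = 47 (mod 65).
From N ≡ 47 (mod 65) write N = 47 + 65t. Substituting into N ≡ 2 (mod 3) gives 65t ≡ 0 (mod 3), and since 2⁻¹ ≡ 2 (mod 3), t ≡ 0. Hence N ≡ 47 + 65·0 = 47 (mod 195).
From N ≡ 47 (mod 195) write N = 47 + 195t. Substituting into N ≡ 5 (mod 8) gives 195t ≡ 6 (mod 8), and since 3⁻¹ ≡ 3 (mod 8), t ≡ 2. Hence N ≡ 47 + 195·2 = 437 (mod 1560).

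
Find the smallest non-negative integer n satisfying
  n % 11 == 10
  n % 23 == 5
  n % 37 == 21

8975

From n ≡ 10 (mod 11) write n = 10 + 11t. Substituting into n ≡ 5 (mod 23) gives 11t ≡ 18 (mod 23), and since 11⁻¹ ≡ 21 (mod 23), t ≡ 10. Hence n ≡ 10 + 11·10 = 120 (mod 253).
From n ≡ 120 (mod 253) write n = 120 + 253t. Substituting into n ≡ 21 (mod 37) gives 253t ≡ 12 (mod 37), and since 31⁻¹ ≡ 6 (mod 37), t ≡ 35. Hence n ≡ 120 + 253·35 = 8975 (mod 9361).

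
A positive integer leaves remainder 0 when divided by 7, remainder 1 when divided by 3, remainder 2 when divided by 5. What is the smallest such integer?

The moduli are pairwise coprime; M = 7·3·5 = 105.
M/7 = 15; 15 ≡ 1 (mod 7), inverse 1.
M/3 = 35; 35 ≡ 2 (mod 3); 2·2 ≡ 1, so inverse 2.
M/5 = 21; 21 ≡ 1 (mod 5), inverse 1.
N ≡ 0·15·1 + 1·35·2 + 2·21·1 = 112.
112 mod 105 = 7.

7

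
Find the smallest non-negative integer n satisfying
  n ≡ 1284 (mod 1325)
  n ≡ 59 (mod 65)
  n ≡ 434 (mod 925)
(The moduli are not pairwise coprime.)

470334

Combine the congruences pairwise.
gcd(1325, 65) = 5 and 5 | (59 − 1284), so the pair is consistent; merging gives n ≡ 5259 (mod 17225), where 17225 = lcm(1325, 65).
gcd(17225, 925) = 25 and 25 | (434 − 5259), so the pair is consistent; merging gives n ≡ 470334 (mod 637325), where 637325 = lcm(17225, 925).
The solution is unique modulo lcm(1325, 65, 925) = 637325.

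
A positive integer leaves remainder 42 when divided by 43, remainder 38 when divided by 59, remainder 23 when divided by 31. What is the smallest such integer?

From x ≡ 42 (mod 43) write x = 42 + 43t. Substituting into x ≡ 38 (mod 59) gives 43t ≡ 55 (mod 59), and since 43⁻¹ ≡ 11 (mod 59), t ≡ 15. Hence x ≡ 42 + 43·15 = 687 (mod 2537).
From x ≡ 687 (mod 2537) write x = 687 + 2537t. Substituting into x ≡ 23 (mod 31) gives 2537t ≡ 18 (mod 31), and since 26⁻¹ ≡ 6 (mod 31), t ≡ 15. Hence x ≡ 687 + 2537·15 = 38742 (mod 78647).

38742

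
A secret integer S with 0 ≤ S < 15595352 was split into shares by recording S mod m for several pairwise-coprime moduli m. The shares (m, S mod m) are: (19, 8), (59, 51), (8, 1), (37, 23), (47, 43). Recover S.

The moduli are pairwise coprime; N = 19·59·8·37·47 = 15595352.
N/19 = 820808; 820808 ≡ 8 (mod 19); 8·12 ≡ 1, so inverse 12.
N/59 = 264328; 264328 ≡ 8 (mod 59); 8·37 ≡ 1, so inverse 37.
N/8 = 1949419; 1949419 ≡ 3 (mod 8); 3·3 ≡ 1, so inverse 3.
N/37 = 421496; 421496 ≡ 29 (mod 37); 29·23 ≡ 1, so inverse 23.
N/47 = 331816; 331816 ≡ 43 (mod 47); 43·35 ≡ 1, so inverse 35.
S ≡ 8·820808·12 + 51·264328·37 + 1·1949419·3 + 23·421496·23 + 43·331816·35 = 1305787225.
1305787225 mod 15595352 = 11373009.

11373009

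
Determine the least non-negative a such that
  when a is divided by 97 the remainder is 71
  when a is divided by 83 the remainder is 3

750

From a ≡ 71 (mod 97) write a = 71 + 97t. Substituting into a ≡ 3 (mod 83) gives 97t ≡ 15 (mod 83), and since 14⁻¹ ≡ 6 (mod 83), t ≡ 7. Hence a ≡ 71 + 97·7 = 750 (mod 8051).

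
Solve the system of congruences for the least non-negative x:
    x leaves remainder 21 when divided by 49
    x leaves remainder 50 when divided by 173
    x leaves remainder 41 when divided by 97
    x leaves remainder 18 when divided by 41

From x ≡ 21 (mod 49) write x = 21 + 49t. Substituting into x ≡ 50 (mod 173) gives 49t ≡ 29 (mod 173), and since 49⁻¹ ≡ 113 (mod 173), t ≡ 163. Hence x ≡ 21 + 49·163 = 8008 (mod 8477).
From x ≡ 8008 (mod 8477) write x = 8008 + 8477t. Substituting into x ≡ 41 (mod 97) gives 8477t ≡ 84 (mod 97), and since 38⁻¹ ≡ 23 (mod 97), t ≡ 89. Hence x ≡ 8008 + 8477·89 = 762461 (mod 822269).
From x ≡ 762461 (mod 822269) write x = 762461 + 822269t. Substituting into x ≡ 18 (mod 41) gives 822269t ≡ 34 (mod 41), and since 14⁻¹ ≡ 3 (mod 41), t ≡ 20. Hence x ≡ 762461 + 822269·20 = 17207841 (mod 33713029).

17207841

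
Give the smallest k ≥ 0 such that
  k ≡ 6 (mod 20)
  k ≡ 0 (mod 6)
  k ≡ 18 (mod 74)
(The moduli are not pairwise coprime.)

Combine the congruences pairwise.
gcd(20, 6) = 2 and 2 | (0 − 6), so the pair is consistent; merging gives k ≡ 6 (mod 60), where 60 = lcm(20, 6).
gcd(60, 74) = 2 and 2 | (18 − 6), so the pair is consistent; merging gives k ≡ 906 (mod 2220), where 2220 = lcm(60, 74).
The solution is unique modulo lcm(20, 6, 74) = 2220.

906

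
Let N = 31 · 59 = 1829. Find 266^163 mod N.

1694

Mod 31: 266 ≡ 18; by Fermat, exponent reduces to 163 mod 30 = 13; 18^13 ≡ 20 (mod 31).
Mod 59: 266 ≡ 30; by Fermat, exponent reduces to 163 mod 58 = 47; 30^47 ≡ 42 (mod 59).
Combine by CRT: x ≡ 20 (mod 31), x ≡ 42 (mod 59) ⇒ x ≡ 1694 (mod 1829).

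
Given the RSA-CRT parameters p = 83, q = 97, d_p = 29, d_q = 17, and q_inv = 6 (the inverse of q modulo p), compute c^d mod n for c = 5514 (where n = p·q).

m₁ = c^(d_p) mod p: c ≡ 36 (mod 83), and 36^29 mod 83 = 27.
m₂ = c^(d_q) mod q: c ≡ 82 (mod 97), and 82^17 mod 97 = 40.
h = q_inv·(m₁ − m₂) mod p = 6·(27 − 40) mod 83 = 5.
m = m₂ + h·q = 40 + 5·97 = 525.

525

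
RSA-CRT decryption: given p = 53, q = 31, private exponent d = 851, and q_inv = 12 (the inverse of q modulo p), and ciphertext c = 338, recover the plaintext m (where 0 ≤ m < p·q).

111

d_p = d mod (p−1) = 851 mod 52 = 19; d_q = d mod (q−1) = 11.
m₁ = c^(d_p) mod p: c ≡ 20 (mod 53), and 20^19 mod 53 = 5.
m₂ = c^(d_q) mod q: c ≡ 28 (mod 31), and 28^11 mod 31 = 18.
h = q_inv·(m₁ − m₂) mod p = 12·(5 − 18) mod 53 = 3.
m = m₂ + h·q = 18 + 3·31 = 111.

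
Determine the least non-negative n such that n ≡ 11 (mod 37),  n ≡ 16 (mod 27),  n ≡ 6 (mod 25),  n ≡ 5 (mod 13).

The moduli are pairwise coprime; M = 37·27·25·13 = 324675.
M/37 = 8775; 8775 ≡ 6 (mod 37); 6·31 ≡ 1, so inverse 31.
M/27 = 12025; 12025 ≡ 10 (mod 27); 10·19 ≡ 1, so inverse 19.
M/25 = 12987; 12987 ≡ 12 (mod 25); 12·23 ≡ 1, so inverse 23.
M/13 = 24975; 24975 ≡ 2 (mod 13); 2·7 ≡ 1, so inverse 7.
n ≡ 11·8775·31 + 16·12025·19 + 6·12987·23 + 5·24975·7 = 9314206.
9314206 mod 324675 = 223306.

223306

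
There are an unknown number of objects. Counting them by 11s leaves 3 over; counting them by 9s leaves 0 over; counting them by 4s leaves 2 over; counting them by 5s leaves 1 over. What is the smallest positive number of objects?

1026

Combine the congruences pairwise.
From N ≡ 3 (mod 11) write N = 3 + 11t. Substituting into N ≡ 0 (mod 9) gives 11t ≡ 6 (mod 9), and since 2⁻¹ ≡ 5 (mod 9), t ≡ 3. Hence N ≡ 3 + 11·3 = 36 (mod 99).
From N ≡ 36 (mod 99) write N = 36 + 99t. Substituting into N ≡ 2 (mod 4) gives 99t ≡ 2 (mod 4), and since 3⁻¹ ≡ 3 (mod 4), t ≡ 2. Hence N ≡ 36 + 99·2 = 234 (mod 396).
From N ≡ 234 (mod 396) write N = 234 + 396t. Substituting into N ≡ 1 (mod 5) gives 396t ≡ 2 (mod 5), and since 1⁻¹ ≡ 1 (mod 5), t ≡ 2. Hence N ≡ 234 + 396·2 = 1026 (mod 1980).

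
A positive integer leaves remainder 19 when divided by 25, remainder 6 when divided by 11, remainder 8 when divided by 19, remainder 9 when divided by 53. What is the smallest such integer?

136219

The moduli are pairwise coprime; N = 25·11·19·53 = 276925.
N/25 = 11077; 11077 ≡ 2 (mod 25); 2·13 ≡ 1, so inverse 13.
N/11 = 25175; 25175 ≡ 7 (mod 11); 7·8 ≡ 1, so inverse 8.
N/19 = 14575; 14575 ≡ 2 (mod 19); 2·10 ≡ 1, so inverse 10.
N/53 = 5225; 5225 ≡ 31 (mod 53); 31·12 ≡ 1, so inverse 12.
m ≡ 19·11077·13 + 6·25175·8 + 8·14575·10 + 9·5225·12 = 5674719.
5674719 mod 276925 = 136219.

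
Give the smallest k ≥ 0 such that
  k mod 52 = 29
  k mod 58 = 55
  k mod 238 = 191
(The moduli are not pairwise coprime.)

Combine the congruences pairwise.
gcd(52, 58) = 2 and 2 | (55 − 29), so the pair is consistent; merging gives k ≡ 809 (mod 1508), where 1508 = lcm(52, 58).
gcd(1508, 238) = 2 and 2 | (191 − 809), so the pair is consistent; merging gives k ≡ 38509 (mod 179452), where 179452 = lcm(1508, 238).
The solution is unique modulo lcm(52, 58, 238) = 179452.

38509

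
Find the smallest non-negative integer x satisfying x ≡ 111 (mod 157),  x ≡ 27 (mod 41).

Combine the congruences pairwise.
From x ≡ 111 (mod 157) write x = 111 + 157t. Substituting into x ≡ 27 (mod 41) gives 157t ≡ 39 (mod 41), and since 34⁻¹ ≡ 35 (mod 41), t ≡ 12. Hence x ≡ 111 + 157·12 = 1995 (mod 6437).

1995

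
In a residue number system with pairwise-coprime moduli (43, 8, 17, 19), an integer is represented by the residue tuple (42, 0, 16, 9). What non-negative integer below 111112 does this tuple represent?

54824

The moduli are pairwise coprime; N = 43·8·17·19 = 111112.
N/43 = 2584; 2584 ≡ 4 (mod 43); 4·11 ≡ 1, so inverse 11.
N/8 = 13889; 13889 ≡ 1 (mod 8), inverse 1.
N/17 = 6536; 6536 ≡ 8 (mod 17); 8·15 ≡ 1, so inverse 15.
N/19 = 5848; 5848 ≡ 15 (mod 19); 15·14 ≡ 1, so inverse 14.
x ≡ 42·2584·11 + 0·13889·1 + 16·6536·15 + 9·5848·14 = 3499296.
3499296 mod 111112 = 54824.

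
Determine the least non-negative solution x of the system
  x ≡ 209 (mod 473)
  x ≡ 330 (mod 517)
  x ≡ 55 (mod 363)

449086

gcd(473, 517) = 11 and 11 | (330 − 209), so the pair is consistent; merging gives x ≡ 4466 (mod 22231), where 22231 = lcm(473, 517).
gcd(22231, 363) = 11 and 11 | (55 − 4466), so the pair is consistent; merging gives x ≡ 449086 (mod 733623), where 733623 = lcm(22231, 363).
The solution is unique modulo lcm(473, 517, 363) = 733623.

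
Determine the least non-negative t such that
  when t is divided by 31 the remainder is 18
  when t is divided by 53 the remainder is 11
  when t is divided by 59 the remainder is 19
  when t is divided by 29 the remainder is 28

1740637

The moduli are pairwise coprime; N = 31·53·59·29 = 2811173.
N/31 = 90683; 90683 ≡ 8 (mod 31); 8·4 ≡ 1, so inverse 4.
N/53 = 53041; 53041 ≡ 41 (mod 53); 41·22 ≡ 1, so inverse 22.
N/59 = 47647; 47647 ≡ 34 (mod 59); 34·33 ≡ 1, so inverse 33.
N/29 = 96937; 96937 ≡ 19 (mod 29); 19·26 ≡ 1, so inverse 26.
t ≡ 18·90683·4 + 11·53041·22 + 19·47647·33 + 28·96937·26 = 119809903.
119809903 mod 2811173 = 1740637.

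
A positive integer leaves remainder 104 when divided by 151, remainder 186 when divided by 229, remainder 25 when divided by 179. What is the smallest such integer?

The moduli are pairwise coprime; N = 151·229·179 = 6189641.
N/151 = 40991; 40991 ≡ 70 (mod 151); 70·41 ≡ 1, so inverse 41.
N/229 = 27029; 27029 ≡ 7 (mod 229); 7·131 ≡ 1, so inverse 131.
N/179 = 34579; 34579 ≡ 32 (mod 179); 32·28 ≡ 1, so inverse 28.
t ≡ 104·40991·41 + 186·27029·131 + 25·34579·28 = 857579538.
857579538 mod 6189641 = 3409080.

3409080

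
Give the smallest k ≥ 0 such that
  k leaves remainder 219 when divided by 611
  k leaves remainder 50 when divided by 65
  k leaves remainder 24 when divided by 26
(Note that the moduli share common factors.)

830

gcd(611, 65) = 13 and 13 | (50 − 219), so the pair is consistent; merging gives k ≡ 830 (mod 3055), where 3055 = lcm(611, 65).
gcd(3055, 26) = 13 and 13 | (24 − 830), so the pair is consistent; merging gives k ≡ 830 (mod 6110), where 6110 = lcm(3055, 26).
The solution is unique modulo lcm(611, 65, 26) = 6110.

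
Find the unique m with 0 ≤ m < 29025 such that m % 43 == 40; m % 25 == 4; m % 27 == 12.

The moduli are pairwise coprime; N = 43·25·27 = 29025.
N/43 = 675; 675 ≡ 30 (mod 43); 30·33 ≡ 1, so inverse 33.
N/25 = 1161; 1161 ≡ 11 (mod 25); 11·16 ≡ 1, so inverse 16.
N/27 = 1075; 1075 ≡ 22 (mod 27); 22·16 ≡ 1, so inverse 16.
m ≡ 40·675·33 + 4·1161·16 + 12·1075·16 = 1171704.
1171704 mod 29025 = 10704.

10704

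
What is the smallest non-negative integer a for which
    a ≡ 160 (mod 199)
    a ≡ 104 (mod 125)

Combine the congruences pairwise.
From a ≡ 160 (mod 199) write a = 160 + 199t. Substituting into a ≡ 104 (mod 125) gives 199t ≡ 69 (mod 125), and since 74⁻¹ ≡ 49 (mod 125), t ≡ 6. Hence a ≡ 160 + 199·6 = 1354 (mod 24875).

1354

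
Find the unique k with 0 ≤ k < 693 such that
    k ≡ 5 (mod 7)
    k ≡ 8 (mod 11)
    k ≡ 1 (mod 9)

19

Combine the congruences pairwise.
From k ≡ 5 (mod 7) write k = 5 + 7t. Substituting into k ≡ 8 (mod 11) gives 7t ≡ 3 (mod 11), and since 7⁻¹ ≡ 8 (mod 11), t ≡ 2. Hence k ≡ 5 + 7·2 = 19 (mod 77).
From k ≡ 19 (mod 77) write k = 19 + 77t. Substituting into k ≡ 1 (mod 9) gives 77t ≡ 0 (mod 9), and since 5⁻¹ ≡ 2 (mod 9), t ≡ 0. Hence k ≡ 19 + 77·0 = 19 (mod 693).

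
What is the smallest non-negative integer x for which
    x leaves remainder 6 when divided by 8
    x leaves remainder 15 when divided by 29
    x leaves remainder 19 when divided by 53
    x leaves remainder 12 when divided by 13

The moduli are pairwise coprime; N = 8·29·53·13 = 159848.
N/8 = 19981; 19981 ≡ 5 (mod 8); 5·5 ≡ 1, so inverse 5.
N/29 = 5512; 5512 ≡ 2 (mod 29); 2·15 ≡ 1, so inverse 15.
N/53 = 3016; 3016 ≡ 48 (mod 53); 48·21 ≡ 1, so inverse 21.
N/13 = 12296; 12296 ≡ 11 (mod 13); 11·6 ≡ 1, so inverse 6.
x ≡ 6·19981·5 + 15·5512·15 + 19·3016·21 + 12·12296·6 = 3928326.
3928326 mod 159848 = 91974.

91974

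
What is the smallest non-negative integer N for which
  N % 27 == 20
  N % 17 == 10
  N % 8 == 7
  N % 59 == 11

74351

From N ≡ 20 (mod 27) write N = 20 + 27t. Substituting into N ≡ 10 (mod 17) gives 27t ≡ 7 (mod 17), and since 10⁻¹ ≡ 12 (mod 17), t ≡ 16. Hence N ≡ 20 + 27·16 = 452 (mod 459).
From N ≡ 452 (mod 459) write N = 452 + 459t. Substituting into N ≡ 7 (mod 8) gives 459t ≡ 3 (mod 8), and since 3⁻¹ ≡ 3 (mod 8), t ≡ 1. Hence N ≡ 452 + 459·1 = 911 (mod 3672).
From N ≡ 911 (mod 3672) write N = 911 + 3672t. Substituting into N ≡ 11 (mod 59) gives 3672t ≡ 44 (mod 59), and since 14⁻¹ ≡ 38 (mod 59), t ≡ 20. Hence N ≡ 911 + 3672·20 = 74351 (mod 216648).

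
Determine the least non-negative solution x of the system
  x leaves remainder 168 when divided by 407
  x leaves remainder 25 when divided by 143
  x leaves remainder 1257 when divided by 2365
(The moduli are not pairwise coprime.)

947257

gcd(407, 143) = 11 and 11 | (25 − 168), so the pair is consistent; merging gives x ≡ 168 (mod 5291), where 5291 = lcm(407, 143).
gcd(5291, 2365) = 11 and 11 | (1257 − 168), so the pair is consistent; merging gives x ≡ 947257 (mod 1137565), where 1137565 = lcm(5291, 2365).
The solution is unique modulo lcm(407, 143, 2365) = 1137565.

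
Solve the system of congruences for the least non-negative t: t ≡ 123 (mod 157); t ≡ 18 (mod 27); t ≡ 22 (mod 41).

From t ≡ 123 (mod 157) write t = 123 + 157s. Substituting into t ≡ 18 (mod 27) gives 157s ≡ 3 (mod 27), and since 22⁻¹ ≡ 16 (mod 27), s ≡ 21. Hence t ≡ 123 + 157·21 = 3420 (mod 4239).
From t ≡ 3420 (mod 4239) write t = 3420 + 4239s. Substituting into t ≡ 22 (mod 41) gives 4239s ≡ 5 (mod 41), and since 16⁻¹ ≡ 18 (mod 41), s ≡ 8. Hence t ≡ 3420 + 4239·8 = 37332 (mod 173799).

37332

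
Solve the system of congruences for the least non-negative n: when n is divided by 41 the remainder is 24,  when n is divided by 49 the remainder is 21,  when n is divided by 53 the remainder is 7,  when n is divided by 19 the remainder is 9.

1136380

From n ≡ 24 (mod 41) write n = 24 + 41t. Substituting into n ≡ 21 (mod 49) gives 41t ≡ 46 (mod 49), and since 41⁻¹ ≡ 6 (mod 49), t ≡ 31. Hence n ≡ 24 + 41·31 = 1295 (mod 2009).
From n ≡ 1295 (mod 2009) write n = 1295 + 2009t. Substituting into n ≡ 7 (mod 53) gives 2009t ≡ 37 (mod 53), and since 48⁻¹ ≡ 21 (mod 53), t ≡ 35. Hence n ≡ 1295 + 2009·35 = 71610 (mod 106477).
From n ≡ 71610 (mod 106477) write n = 71610 + 106477t. Substituting into n ≡ 9 (mod 19) gives 106477t ≡ 10 (mod 19), and since 1⁻¹ ≡ 1 (mod 19), t ≡ 10. Hence n ≡ 71610 + 106477·10 = 1136380 (mod 2023063).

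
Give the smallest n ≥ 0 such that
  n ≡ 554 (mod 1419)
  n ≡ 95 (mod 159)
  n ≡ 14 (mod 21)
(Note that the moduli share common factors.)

gcd(1419, 159) = 3 and 3 | (95 − 554), so the pair is consistent; merging gives n ≡ 36029 (mod 75207), where 75207 = lcm(1419, 159).
gcd(75207, 21) = 3 and 3 | (14 − 36029), so the pair is consistent; merging gives n ≡ 36029 (mod 526449), where 526449 = lcm(75207, 21).
The solution is unique modulo lcm(1419, 159, 21) = 526449.

36029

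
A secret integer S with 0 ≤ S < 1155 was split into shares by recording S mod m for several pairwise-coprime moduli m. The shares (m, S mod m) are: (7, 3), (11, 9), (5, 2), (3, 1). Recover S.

262

The moduli are pairwise coprime; N = 7·11·5·3 = 1155.
N/7 = 165; 165 ≡ 4 (mod 7); 4·2 ≡ 1, so inverse 2.
N/11 = 105; 105 ≡ 6 (mod 11); 6·2 ≡ 1, so inverse 2.
N/5 = 231; 231 ≡ 1 (mod 5), inverse 1.
N/3 = 385; 385 ≡ 1 (mod 3), inverse 1.
S ≡ 3·165·2 + 9·105·2 + 2·231·1 + 1·385·1 = 3727.
3727 mod 1155 = 262.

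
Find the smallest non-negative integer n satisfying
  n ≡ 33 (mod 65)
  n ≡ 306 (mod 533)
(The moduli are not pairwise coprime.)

2438

gcd(65, 533) = 13 and 13 | (306 − 33), so the pair is consistent; merging gives n ≡ 2438 (mod 2665), where 2665 = lcm(65, 533).
The solution is unique modulo lcm(65, 533) = 2665.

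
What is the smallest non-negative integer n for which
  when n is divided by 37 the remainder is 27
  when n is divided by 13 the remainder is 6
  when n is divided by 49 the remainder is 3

14605

The moduli are pairwise coprime; M = 37·13·49 = 23569.
M/37 = 637; 637 ≡ 8 (mod 37); 8·14 ≡ 1, so inverse 14.
M/13 = 1813; 1813 ≡ 6 (mod 13); 6·11 ≡ 1, so inverse 11.
M/49 = 481; 481 ≡ 40 (mod 49); 40·38 ≡ 1, so inverse 38.
n ≡ 27·637·14 + 6·1813·11 + 3·481·38 = 415278.
415278 mod 23569 = 14605.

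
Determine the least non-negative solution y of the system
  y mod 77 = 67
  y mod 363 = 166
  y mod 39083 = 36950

310531

Combine the congruences pairwise.
gcd(77, 363) = 11 and 11 | (166 − 67), so the pair is consistent; merging gives y ≡ 529 (mod 2541), where 2541 = lcm(77, 363).
gcd(2541, 39083) = 121 and 121 | (36950 − 529), so the pair is consistent; merging gives y ≡ 310531 (mod 820743), where 820743 = lcm(2541, 39083).
The solution is unique modulo lcm(77, 363, 39083) = 820743.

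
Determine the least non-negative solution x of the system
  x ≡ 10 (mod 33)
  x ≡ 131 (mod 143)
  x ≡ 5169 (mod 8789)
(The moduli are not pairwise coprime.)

Combine the congruences pairwise.
gcd(33, 143) = 11 and 11 | (131 − 10), so the pair is consistent; merging gives x ≡ 274 (mod 429), where 429 = lcm(33, 143).
gcd(429, 8789) = 11 and 11 | (5169 − 274), so the pair is consistent; merging gives x ≡ 286417 (mod 342771), where 342771 = lcm(429, 8789).
The solution is unique modulo lcm(33, 143, 8789) = 342771.

286417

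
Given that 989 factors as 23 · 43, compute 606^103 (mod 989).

Mod 23: 606 ≡ 8; by Fermat, exponent reduces to 103 mod 22 = 15; 8^15 ≡ 2 (mod 23).
Mod 43: 606 ≡ 4; by Fermat, exponent reduces to 103 mod 42 = 19; 4^19 ≡ 35 (mod 43).
Combine by CRT: x ≡ 2 (mod 23), x ≡ 35 (mod 43) ⇒ x ≡ 508 (mod 989).

508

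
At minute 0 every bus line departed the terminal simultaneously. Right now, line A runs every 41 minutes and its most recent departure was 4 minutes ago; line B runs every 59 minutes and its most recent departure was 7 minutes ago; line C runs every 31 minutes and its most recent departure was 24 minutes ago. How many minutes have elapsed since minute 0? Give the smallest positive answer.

64907

The moduli are pairwise coprime; N = 41·59·31 = 74989.
N/41 = 1829; 1829 ≡ 25 (mod 41); 25·23 ≡ 1, so inverse 23.
N/59 = 1271; 1271 ≡ 32 (mod 59); 32·24 ≡ 1, so inverse 24.
N/31 = 2419; 2419 ≡ 1 (mod 31), inverse 1.
t ≡ 4·1829·23 + 7·1271·24 + 24·2419·1 = 439852.
439852 mod 74989 = 64907.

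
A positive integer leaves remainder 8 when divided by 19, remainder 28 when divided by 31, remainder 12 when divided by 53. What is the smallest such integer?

From x ≡ 8 (mod 19) write x = 8 + 19t. Substituting into x ≡ 28 (mod 31) gives 19t ≡ 20 (mod 31), and since 19⁻¹ ≡ 18 (mod 31), t ≡ 19. Hence x ≡ 8 + 19·19 = 369 (mod 589).
From x ≡ 369 (mod 589) write x = 369 + 589t. Substituting into x ≡ 12 (mod 53) gives 589t ≡ 14 (mod 53), and since 6⁻¹ ≡ 9 (mod 53), t ≡ 20. Hence x ≡ 369 + 589·20 = 12149 (mod 31217).

12149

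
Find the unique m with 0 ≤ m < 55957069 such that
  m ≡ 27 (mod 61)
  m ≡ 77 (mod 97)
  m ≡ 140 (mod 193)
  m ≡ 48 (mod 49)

The moduli are pairwise coprime; N = 61·97·193·49 = 55957069.
N/61 = 917329; 917329 ≡ 11 (mod 61); 11·50 ≡ 1, so inverse 50.
N/97 = 576877; 576877 ≡ 18 (mod 97); 18·27 ≡ 1, so inverse 27.
N/193 = 289933; 289933 ≡ 47 (mod 193); 47·115 ≡ 1, so inverse 115.
N/49 = 1141981; 1141981 ≡ 36 (mod 49); 36·15 ≡ 1, so inverse 15.
m ≡ 27·917329·50 + 77·576877·27 + 140·289933·115 + 48·1141981·15 = 7927869053.
7927869053 mod 55957069 = 37922324.

37922324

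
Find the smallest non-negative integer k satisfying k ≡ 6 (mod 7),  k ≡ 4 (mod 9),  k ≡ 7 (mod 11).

The moduli are pairwise coprime; N = 7·9·11 = 693.
N/7 = 99; 99 ≡ 1 (mod 7), inverse 1.
N/9 = 77; 77 ≡ 5 (mod 9); 5·2 ≡ 1, so inverse 2.
N/11 = 63; 63 ≡ 8 (mod 11); 8·7 ≡ 1, so inverse 7.
k ≡ 6·99·1 + 4·77·2 + 7·63·7 = 4297.
4297 mod 693 = 139.

139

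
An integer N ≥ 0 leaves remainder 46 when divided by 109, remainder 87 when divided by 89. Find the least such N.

From N ≡ 46 (mod 109) write N = 46 + 109t. Substituting into N ≡ 87 (mod 89) gives 109t ≡ 41 (mod 89), and since 20⁻¹ ≡ 49 (mod 89), t ≡ 51. Hence N ≡ 46 + 109·51 = 5605 (mod 9701).

5605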